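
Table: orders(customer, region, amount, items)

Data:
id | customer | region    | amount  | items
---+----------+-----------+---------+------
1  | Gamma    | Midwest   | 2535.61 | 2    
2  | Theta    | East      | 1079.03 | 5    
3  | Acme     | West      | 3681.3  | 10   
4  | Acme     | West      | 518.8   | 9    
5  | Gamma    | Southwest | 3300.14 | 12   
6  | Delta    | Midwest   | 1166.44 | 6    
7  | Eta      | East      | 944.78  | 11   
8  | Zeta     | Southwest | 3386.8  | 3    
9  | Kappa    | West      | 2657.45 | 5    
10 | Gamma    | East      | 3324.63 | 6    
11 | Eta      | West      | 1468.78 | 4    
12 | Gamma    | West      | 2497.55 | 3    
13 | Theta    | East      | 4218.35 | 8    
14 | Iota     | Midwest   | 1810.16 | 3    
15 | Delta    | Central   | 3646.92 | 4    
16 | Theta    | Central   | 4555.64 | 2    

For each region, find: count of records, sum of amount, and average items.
SELECT region,
       COUNT(*) as cnt,
       SUM(amount) as total_amount,
       AVG(items) as avg_items
FROM orders
GROUP BY region

Result:
  Central: 2 records, 8202.56 total amount, 3.00 avg items
  East: 4 records, 9566.79 total amount, 7.50 avg items
  Midwest: 3 records, 5512.21 total amount, 3.67 avg items
  Southwest: 2 records, 6686.94 total amount, 7.50 avg items
  West: 5 records, 10823.88 total amount, 6.20 avg items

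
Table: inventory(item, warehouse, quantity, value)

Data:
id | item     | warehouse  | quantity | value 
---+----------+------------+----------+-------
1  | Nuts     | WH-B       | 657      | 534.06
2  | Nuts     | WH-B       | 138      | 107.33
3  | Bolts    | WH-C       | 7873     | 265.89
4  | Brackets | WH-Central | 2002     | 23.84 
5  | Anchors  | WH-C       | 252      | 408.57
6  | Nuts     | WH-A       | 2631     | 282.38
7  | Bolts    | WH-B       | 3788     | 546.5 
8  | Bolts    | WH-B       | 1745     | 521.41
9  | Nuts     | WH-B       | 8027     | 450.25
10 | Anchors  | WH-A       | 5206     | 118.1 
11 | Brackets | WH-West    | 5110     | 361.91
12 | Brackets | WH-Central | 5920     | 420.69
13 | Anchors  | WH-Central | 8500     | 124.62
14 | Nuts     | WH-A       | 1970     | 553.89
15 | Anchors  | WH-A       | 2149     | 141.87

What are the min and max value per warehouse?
SELECT warehouse, MIN(value), MAX(value)
FROM inventory
GROUP BY warehouse

Result:
  WH-A: min=118.10, max=553.89
  WH-B: min=107.33, max=546.50
  WH-C: min=265.89, max=408.57
  WH-Central: min=23.84, max=420.69
  WH-West: min=361.91, max=361.91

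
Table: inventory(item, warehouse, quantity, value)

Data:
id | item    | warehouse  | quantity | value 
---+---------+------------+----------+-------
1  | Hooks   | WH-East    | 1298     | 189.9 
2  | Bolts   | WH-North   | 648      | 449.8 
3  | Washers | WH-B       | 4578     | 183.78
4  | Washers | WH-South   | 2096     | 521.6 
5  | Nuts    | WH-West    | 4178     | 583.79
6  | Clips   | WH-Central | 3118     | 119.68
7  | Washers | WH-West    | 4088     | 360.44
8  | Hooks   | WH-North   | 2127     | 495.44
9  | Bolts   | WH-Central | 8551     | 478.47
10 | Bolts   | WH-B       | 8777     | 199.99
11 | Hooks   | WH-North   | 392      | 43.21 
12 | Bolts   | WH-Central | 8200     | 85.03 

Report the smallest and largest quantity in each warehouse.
SELECT warehouse, MIN(quantity), MAX(quantity)
FROM inventory
GROUP BY warehouse

Result:
  WH-B: min=4578, max=8777
  WH-Central: min=3118, max=8551
  WH-East: min=1298, max=1298
  WH-North: min=392, max=2127
  WH-South: min=2096, max=2096
  WH-West: min=4088, max=4178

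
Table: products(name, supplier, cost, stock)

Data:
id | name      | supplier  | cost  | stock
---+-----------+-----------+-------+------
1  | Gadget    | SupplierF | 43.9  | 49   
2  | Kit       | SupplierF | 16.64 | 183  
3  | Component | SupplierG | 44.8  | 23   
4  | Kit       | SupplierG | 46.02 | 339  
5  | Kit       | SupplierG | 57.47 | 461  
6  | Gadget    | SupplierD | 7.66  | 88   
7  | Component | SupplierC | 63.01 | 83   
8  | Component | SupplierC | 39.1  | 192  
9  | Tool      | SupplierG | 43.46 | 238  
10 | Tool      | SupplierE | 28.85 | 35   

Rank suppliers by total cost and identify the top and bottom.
SELECT supplier, SUM(cost)
FROM products
GROUP BY supplier
ORDER BY SUM(cost)

All groups:
  SupplierD: 7.66
  SupplierE: 28.85
  SupplierF: 60.54
  SupplierC: 102.11
  SupplierG: 191.75

Highest: SupplierG (191.75)
Lowest: SupplierD (7.66)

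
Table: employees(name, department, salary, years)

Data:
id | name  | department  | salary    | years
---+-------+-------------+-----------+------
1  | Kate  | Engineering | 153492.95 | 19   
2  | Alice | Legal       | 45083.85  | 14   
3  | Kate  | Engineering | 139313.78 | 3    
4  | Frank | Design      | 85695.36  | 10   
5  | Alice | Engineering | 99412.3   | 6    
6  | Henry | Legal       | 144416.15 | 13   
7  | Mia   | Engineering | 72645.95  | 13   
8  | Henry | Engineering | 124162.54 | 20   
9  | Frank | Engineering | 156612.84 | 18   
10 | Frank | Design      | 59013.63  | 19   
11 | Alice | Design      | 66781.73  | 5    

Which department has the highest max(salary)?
SELECT department, MAX(salary) as val
FROM employees
GROUP BY department
ORDER BY val DESC
LIMIT 1

Result: Engineering with max(salary) = 156612.84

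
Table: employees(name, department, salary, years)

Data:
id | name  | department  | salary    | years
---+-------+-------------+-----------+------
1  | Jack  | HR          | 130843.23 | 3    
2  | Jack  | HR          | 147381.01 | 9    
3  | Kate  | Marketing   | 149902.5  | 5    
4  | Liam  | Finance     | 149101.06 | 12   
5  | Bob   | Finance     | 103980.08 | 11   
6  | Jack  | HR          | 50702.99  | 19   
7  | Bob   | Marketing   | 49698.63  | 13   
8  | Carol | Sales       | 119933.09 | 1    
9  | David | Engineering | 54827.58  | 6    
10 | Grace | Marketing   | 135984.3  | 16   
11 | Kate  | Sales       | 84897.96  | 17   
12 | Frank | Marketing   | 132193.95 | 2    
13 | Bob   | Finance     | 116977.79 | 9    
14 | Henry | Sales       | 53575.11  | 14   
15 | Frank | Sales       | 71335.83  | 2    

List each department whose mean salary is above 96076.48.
SELECT department, AVG(salary)
FROM employees
GROUP BY department
HAVING AVG(salary) > 96076.48

Result:
  Finance: avg=123352.98
  HR: avg=109642.41
  Marketing: avg=116944.85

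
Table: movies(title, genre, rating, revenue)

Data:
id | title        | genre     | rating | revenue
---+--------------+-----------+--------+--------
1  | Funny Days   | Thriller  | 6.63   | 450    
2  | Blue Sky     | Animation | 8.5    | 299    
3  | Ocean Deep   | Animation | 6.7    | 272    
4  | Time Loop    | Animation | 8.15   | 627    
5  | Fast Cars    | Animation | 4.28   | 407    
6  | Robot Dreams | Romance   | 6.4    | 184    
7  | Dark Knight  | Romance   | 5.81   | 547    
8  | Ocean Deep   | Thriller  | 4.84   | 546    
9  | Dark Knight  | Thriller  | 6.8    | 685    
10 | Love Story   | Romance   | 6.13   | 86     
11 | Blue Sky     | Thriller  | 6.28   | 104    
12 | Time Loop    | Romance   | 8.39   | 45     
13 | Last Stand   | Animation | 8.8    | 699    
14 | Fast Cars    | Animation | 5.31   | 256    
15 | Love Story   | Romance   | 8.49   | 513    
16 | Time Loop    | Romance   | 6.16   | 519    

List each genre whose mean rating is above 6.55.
SELECT genre, AVG(rating)
FROM movies
GROUP BY genre
HAVING AVG(rating) > 6.55

Result:
  Animation: avg=6.96
  Romance: avg=6.90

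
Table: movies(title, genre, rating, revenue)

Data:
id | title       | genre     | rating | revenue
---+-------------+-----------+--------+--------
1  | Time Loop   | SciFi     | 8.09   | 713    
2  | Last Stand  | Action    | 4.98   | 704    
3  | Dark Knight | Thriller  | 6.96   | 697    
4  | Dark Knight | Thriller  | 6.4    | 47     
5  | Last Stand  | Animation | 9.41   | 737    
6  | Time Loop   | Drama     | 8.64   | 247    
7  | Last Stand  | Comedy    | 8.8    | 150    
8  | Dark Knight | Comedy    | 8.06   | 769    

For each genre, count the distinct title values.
SELECT genre, COUNT(DISTINCT title)
FROM movies
GROUP BY genre

Result:
  Action: 1 distinct
  Animation: 1 distinct
  Comedy: 2 distinct
  Drama: 1 distinct
  SciFi: 1 distinct
  Thriller: 1 distinct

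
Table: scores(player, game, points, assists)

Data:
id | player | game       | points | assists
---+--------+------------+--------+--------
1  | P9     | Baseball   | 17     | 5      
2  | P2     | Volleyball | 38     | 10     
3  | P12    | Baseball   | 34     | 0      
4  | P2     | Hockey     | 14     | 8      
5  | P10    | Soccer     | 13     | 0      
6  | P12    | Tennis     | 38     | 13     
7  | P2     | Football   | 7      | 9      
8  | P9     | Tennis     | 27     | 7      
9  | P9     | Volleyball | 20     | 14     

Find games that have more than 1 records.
SELECT game, COUNT(*) as cnt
FROM scores
GROUP BY game
HAVING COUNT(*) > 1

Result:
  Baseball: 2
  Tennis: 2
  Volleyball: 2

Note: HAVING filters groups after aggregation, WHERE filters rows before.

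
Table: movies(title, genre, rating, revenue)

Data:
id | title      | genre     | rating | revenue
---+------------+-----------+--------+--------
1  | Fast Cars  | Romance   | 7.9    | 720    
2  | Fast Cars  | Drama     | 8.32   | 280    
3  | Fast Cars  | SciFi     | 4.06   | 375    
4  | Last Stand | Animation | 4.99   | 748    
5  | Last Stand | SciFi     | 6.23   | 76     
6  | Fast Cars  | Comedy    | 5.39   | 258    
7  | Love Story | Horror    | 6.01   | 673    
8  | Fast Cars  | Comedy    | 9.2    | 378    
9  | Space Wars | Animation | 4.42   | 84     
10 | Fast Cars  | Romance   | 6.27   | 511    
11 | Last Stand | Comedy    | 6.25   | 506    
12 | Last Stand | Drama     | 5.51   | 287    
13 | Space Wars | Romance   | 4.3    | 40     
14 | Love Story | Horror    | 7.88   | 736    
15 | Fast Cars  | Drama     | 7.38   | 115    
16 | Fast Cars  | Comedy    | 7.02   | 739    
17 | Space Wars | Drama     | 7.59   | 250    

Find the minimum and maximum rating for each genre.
SELECT genre, MIN(rating), MAX(rating)
FROM movies
GROUP BY genre

Result:
  Animation: min=4.42, max=4.99
  Comedy: min=5.39, max=9.20
  Drama: min=5.51, max=8.32
  Horror: min=6.01, max=7.88
  Romance: min=4.30, max=7.90
  SciFi: min=4.06, max=6.23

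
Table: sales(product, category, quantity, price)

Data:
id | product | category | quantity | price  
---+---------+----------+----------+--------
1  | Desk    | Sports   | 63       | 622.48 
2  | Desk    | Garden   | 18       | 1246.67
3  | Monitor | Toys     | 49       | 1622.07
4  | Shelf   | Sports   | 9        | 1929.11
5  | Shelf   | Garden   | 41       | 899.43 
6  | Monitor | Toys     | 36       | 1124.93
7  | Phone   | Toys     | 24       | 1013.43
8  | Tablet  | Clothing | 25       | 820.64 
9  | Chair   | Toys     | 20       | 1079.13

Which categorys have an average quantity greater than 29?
SELECT category, AVG(quantity)
FROM sales
GROUP BY category
HAVING AVG(quantity) > 29

Result:
  Garden: avg=29.50
  Sports: avg=36.00
  Toys: avg=32.25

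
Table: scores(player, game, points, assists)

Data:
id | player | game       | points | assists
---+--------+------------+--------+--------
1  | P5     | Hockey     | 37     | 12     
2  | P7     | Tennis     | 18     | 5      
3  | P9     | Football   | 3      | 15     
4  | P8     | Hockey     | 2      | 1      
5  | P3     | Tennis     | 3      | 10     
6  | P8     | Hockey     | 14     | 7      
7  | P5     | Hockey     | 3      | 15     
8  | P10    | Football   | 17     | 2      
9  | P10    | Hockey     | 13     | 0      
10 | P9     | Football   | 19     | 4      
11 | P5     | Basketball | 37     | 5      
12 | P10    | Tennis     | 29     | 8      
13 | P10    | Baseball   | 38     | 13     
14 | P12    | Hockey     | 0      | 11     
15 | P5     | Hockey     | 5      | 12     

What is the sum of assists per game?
SELECT game, SUM(assists) as result
FROM scores
GROUP BY game

Result:
  Baseball: 13
  Basketball: 5
  Football: 21
  Hockey: 58
  Tennis: 23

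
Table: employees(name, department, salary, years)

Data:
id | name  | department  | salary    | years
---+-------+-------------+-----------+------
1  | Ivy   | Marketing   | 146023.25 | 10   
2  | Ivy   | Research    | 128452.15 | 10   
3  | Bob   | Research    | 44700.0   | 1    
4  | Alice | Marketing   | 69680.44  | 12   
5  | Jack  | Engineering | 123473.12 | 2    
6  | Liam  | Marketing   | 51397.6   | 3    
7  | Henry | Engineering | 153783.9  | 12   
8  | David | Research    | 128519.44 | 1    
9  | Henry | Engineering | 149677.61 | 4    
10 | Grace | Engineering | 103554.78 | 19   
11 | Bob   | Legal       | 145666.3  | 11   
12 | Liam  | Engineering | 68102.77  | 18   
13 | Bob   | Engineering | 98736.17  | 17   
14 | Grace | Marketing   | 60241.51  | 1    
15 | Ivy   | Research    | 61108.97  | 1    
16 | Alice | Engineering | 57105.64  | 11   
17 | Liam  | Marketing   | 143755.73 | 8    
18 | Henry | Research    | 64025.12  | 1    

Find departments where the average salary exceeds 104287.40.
SELECT department, AVG(salary)
FROM employees
GROUP BY department
HAVING AVG(salary) > 104287.40

Result:
  Engineering: avg=107776.28
  Legal: avg=145666.30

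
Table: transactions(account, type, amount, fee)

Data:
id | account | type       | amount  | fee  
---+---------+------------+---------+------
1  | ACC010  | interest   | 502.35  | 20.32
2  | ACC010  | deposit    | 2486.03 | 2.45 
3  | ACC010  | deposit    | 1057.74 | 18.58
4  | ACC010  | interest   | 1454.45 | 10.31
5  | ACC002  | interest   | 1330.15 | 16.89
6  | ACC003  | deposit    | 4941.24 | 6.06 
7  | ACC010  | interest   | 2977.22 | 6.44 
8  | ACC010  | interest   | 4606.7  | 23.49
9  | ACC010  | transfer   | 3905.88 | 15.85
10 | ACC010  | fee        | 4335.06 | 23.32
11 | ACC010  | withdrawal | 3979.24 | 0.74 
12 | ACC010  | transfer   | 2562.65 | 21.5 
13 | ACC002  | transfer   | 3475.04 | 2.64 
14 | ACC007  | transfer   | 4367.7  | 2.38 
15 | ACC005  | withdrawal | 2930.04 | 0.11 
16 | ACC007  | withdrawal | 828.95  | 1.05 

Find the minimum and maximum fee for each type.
SELECT type, MIN(fee), MAX(fee)
FROM transactions
GROUP BY type

Result:
  deposit: min=2.45, max=18.58
  fee: min=23.32, max=23.32
  interest: min=6.44, max=23.49
  transfer: min=2.38, max=21.50
  withdrawal: min=0.11, max=1.05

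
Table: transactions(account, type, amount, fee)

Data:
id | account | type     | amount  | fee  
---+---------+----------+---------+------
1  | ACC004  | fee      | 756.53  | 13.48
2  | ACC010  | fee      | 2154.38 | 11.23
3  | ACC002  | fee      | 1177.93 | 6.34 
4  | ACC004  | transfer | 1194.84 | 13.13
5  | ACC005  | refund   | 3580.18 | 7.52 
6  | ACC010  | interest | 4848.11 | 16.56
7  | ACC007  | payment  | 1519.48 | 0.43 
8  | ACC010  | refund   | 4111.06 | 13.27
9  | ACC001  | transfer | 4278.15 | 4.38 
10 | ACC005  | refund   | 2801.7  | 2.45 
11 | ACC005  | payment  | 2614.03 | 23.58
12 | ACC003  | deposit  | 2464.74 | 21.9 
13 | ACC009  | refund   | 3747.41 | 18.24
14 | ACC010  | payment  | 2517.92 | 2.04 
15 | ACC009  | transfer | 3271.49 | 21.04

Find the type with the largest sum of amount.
SELECT type, SUM(amount) as val
FROM transactions
GROUP BY type
ORDER BY val DESC
LIMIT 1

Result: refund with sum(amount) = 14240.35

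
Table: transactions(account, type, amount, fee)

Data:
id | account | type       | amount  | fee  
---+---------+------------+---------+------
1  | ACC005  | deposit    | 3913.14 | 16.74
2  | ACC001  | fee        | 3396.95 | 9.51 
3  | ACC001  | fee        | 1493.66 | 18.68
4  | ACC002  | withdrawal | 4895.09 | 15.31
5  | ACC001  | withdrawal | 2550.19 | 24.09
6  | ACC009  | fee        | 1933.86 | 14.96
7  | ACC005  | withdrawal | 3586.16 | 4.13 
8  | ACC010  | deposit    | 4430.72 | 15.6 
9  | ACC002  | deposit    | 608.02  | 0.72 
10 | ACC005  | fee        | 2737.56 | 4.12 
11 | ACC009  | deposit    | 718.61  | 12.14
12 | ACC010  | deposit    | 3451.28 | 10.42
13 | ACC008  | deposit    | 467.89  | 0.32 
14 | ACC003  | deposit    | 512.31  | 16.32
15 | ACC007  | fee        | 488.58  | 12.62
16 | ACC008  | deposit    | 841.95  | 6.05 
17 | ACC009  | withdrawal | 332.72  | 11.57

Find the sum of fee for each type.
SELECT type, SUM(fee) as result
FROM transactions
GROUP BY type

Result:
  deposit: 78.31
  fee: 59.89
  withdrawal: 55.10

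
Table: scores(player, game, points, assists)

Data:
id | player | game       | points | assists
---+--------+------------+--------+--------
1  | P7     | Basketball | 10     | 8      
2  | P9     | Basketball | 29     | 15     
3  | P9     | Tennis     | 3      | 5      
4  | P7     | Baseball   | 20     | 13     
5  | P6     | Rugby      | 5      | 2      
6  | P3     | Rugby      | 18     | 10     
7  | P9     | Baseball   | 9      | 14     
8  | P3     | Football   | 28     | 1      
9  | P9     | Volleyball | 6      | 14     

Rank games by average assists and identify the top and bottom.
SELECT game, AVG(assists)
FROM scores
GROUP BY game
ORDER BY AVG(assists)

All groups:
  Football: 1.00
  Tennis: 5.00
  Rugby: 6.00
  Basketball: 11.50
  Baseball: 13.50
  Volleyball: 14.00

Highest: Volleyball (14.00)
Lowest: Football (1.00)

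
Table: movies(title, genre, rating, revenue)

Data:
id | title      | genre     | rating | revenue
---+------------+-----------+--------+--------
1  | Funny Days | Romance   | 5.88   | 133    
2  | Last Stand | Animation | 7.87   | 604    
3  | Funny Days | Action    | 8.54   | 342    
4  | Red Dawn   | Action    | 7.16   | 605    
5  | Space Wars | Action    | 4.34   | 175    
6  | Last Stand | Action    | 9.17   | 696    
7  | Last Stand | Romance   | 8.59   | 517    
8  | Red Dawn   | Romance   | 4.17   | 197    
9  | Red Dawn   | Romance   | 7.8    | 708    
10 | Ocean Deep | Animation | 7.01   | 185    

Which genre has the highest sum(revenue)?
SELECT genre, SUM(revenue) as val
FROM movies
GROUP BY genre
ORDER BY val DESC
LIMIT 1

Result: Action with sum(revenue) = 1818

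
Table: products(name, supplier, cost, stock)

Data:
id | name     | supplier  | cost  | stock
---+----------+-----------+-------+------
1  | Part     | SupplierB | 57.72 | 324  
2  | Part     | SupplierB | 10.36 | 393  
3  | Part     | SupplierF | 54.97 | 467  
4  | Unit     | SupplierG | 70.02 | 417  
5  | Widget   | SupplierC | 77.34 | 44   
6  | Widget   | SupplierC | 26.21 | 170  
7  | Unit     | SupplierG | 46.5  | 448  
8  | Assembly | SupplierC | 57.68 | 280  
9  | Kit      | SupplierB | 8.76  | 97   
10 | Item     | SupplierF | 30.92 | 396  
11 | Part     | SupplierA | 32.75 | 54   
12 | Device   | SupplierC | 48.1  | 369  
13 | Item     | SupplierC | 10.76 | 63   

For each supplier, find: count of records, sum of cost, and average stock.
SELECT supplier,
       COUNT(*) as cnt,
       SUM(cost) as total_cost,
       AVG(stock) as avg_stock
FROM products
GROUP BY supplier

Result:
  SupplierA: 1 records, 32.75 total cost, 54.00 avg stock
  SupplierB: 3 records, 76.84 total cost, 271.33 avg stock
  SupplierC: 5 records, 220.09 total cost, 185.20 avg stock
  SupplierF: 2 records, 85.89 total cost, 431.50 avg stock
  SupplierG: 2 records, 116.52 total cost, 432.50 avg stock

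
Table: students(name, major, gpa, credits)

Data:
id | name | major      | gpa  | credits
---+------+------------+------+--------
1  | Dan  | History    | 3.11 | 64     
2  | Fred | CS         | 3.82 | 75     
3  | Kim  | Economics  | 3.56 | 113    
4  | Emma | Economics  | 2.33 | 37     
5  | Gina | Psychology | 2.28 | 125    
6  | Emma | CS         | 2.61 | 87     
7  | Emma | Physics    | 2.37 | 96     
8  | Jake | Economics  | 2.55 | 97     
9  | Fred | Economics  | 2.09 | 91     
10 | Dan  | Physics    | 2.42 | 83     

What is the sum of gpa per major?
SELECT major, SUM(gpa) as result
FROM students
GROUP BY major

Result:
  CS: 6.43
  Economics: 10.53
  History: 3.11
  Physics: 4.79
  Psychology: 2.28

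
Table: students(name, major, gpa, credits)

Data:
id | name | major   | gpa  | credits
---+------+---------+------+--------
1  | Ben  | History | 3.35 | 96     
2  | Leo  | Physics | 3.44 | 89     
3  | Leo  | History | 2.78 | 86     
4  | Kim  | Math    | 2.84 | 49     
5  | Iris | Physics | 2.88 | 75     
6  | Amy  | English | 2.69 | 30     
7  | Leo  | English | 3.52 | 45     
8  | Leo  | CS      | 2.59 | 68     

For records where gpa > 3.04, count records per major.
SELECT major, COUNT(*)
FROM students
WHERE gpa > 3.04
GROUP BY major

Note: WHERE filters rows before grouping.

Result:
  English: 1
  History: 1
  Physics: 1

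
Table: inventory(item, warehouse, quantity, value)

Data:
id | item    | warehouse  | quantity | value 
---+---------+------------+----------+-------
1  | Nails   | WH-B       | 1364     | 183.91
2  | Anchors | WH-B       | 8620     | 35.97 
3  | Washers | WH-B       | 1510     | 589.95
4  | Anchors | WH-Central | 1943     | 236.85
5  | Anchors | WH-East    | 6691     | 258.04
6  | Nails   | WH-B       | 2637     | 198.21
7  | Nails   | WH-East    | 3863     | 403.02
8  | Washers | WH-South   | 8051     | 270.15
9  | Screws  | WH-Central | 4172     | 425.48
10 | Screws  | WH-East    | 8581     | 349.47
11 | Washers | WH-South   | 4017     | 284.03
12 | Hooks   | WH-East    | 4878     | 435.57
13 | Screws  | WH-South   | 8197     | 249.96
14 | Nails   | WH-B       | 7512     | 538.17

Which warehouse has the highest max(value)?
SELECT warehouse, MAX(value) as val
FROM inventory
GROUP BY warehouse
ORDER BY val DESC
LIMIT 1

Result: WH-B with max(value) = 589.95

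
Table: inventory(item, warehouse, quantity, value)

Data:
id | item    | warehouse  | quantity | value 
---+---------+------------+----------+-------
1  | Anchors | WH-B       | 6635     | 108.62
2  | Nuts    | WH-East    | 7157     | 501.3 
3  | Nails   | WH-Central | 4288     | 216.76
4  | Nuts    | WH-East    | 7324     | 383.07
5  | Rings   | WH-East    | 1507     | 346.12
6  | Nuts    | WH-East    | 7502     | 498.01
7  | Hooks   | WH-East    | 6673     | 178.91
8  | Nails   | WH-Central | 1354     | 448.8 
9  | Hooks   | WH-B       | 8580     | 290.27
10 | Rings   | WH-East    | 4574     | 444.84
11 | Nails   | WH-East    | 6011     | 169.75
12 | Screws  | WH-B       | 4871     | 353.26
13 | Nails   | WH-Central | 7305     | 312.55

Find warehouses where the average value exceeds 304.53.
SELECT warehouse, AVG(value)
FROM inventory
GROUP BY warehouse
HAVING AVG(value) > 304.53

Result:
  WH-Central: avg=326.04
  WH-East: avg=360.29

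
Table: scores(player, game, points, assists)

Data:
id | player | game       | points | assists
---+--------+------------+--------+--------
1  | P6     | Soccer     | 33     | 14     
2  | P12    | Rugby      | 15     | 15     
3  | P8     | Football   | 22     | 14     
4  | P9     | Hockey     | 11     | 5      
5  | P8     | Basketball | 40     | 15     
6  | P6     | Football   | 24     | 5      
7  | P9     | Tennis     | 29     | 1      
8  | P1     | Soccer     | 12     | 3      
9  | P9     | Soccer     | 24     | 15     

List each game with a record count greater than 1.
SELECT game, COUNT(*) as cnt
FROM scores
GROUP BY game
HAVING COUNT(*) > 1

Result:
  Football: 2
  Soccer: 3

Note: HAVING filters groups after aggregation, WHERE filters rows before.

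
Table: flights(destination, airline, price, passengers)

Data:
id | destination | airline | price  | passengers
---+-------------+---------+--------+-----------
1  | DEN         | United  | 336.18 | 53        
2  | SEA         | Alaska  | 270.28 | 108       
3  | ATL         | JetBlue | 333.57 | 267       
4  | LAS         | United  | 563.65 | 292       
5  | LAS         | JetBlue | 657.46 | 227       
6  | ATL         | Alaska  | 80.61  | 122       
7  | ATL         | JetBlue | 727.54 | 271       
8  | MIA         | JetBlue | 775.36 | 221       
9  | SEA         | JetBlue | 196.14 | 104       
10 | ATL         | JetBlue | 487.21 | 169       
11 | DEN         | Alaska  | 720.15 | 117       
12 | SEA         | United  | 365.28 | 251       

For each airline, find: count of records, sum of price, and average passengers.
SELECT airline,
       COUNT(*) as cnt,
       SUM(price) as total_price,
       AVG(passengers) as avg_passengers
FROM flights
GROUP BY airline

Result:
  Alaska: 3 records, 1071.04 total price, 115.67 avg passengers
  JetBlue: 6 records, 3177.28 total price, 209.83 avg passengers
  United: 3 records, 1265.11 total price, 198.67 avg passengers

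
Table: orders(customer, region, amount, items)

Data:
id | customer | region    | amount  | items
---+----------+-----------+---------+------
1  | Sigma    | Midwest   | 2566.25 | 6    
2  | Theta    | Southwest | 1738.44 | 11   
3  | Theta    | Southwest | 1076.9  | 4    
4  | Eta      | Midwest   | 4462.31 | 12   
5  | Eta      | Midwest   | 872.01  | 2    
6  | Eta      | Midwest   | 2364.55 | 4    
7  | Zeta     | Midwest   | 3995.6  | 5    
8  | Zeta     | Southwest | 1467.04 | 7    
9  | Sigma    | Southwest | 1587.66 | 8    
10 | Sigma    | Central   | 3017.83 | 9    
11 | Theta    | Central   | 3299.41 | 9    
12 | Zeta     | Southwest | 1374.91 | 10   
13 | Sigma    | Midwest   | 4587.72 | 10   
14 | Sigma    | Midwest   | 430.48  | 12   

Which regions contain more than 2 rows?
SELECT region, COUNT(*) as cnt
FROM orders
GROUP BY region
HAVING COUNT(*) > 2

Result:
  Midwest: 7
  Southwest: 5

Note: HAVING filters groups after aggregation, WHERE filters rows before.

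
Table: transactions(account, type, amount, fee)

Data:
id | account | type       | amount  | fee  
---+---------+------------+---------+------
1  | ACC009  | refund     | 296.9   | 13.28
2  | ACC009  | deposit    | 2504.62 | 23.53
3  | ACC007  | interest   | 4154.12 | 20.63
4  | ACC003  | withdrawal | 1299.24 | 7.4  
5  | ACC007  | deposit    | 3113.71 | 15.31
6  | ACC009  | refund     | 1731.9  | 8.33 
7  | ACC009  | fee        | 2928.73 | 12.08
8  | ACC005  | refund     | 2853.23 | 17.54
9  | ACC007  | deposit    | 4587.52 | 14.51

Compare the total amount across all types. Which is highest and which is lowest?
SELECT type, SUM(amount)
FROM transactions
GROUP BY type
ORDER BY SUM(amount)

All groups:
  withdrawal: 1299.24
  fee: 2928.73
  interest: 4154.12
  refund: 4882.03
  deposit: 10205.85

Highest: deposit (10205.85)
Lowest: withdrawal (1299.24)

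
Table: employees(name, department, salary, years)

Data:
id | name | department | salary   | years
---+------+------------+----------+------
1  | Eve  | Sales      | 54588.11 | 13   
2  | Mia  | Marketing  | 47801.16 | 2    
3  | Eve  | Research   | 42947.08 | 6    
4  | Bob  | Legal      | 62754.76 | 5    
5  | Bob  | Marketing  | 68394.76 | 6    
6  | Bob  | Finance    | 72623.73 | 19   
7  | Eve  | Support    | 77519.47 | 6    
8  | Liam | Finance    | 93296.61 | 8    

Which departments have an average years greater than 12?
SELECT department, AVG(years)
FROM employees
GROUP BY department
HAVING AVG(years) > 12

Result:
  Finance: avg=13.50
  Sales: avg=13.00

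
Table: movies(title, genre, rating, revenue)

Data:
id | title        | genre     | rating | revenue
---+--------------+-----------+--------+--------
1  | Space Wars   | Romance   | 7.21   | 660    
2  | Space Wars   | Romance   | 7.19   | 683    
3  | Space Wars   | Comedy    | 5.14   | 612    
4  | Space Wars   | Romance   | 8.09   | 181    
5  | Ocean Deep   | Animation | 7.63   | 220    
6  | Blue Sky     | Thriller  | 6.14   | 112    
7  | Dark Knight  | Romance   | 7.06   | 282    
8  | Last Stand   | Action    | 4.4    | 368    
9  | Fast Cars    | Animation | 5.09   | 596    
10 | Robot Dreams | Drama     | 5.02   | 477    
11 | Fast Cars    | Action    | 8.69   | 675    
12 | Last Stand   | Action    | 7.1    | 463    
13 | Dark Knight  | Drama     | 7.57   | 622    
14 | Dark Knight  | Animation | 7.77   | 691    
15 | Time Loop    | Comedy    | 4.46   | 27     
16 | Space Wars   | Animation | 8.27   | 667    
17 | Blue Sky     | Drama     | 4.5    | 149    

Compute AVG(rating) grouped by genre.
SELECT genre, AVG(rating) as result
FROM movies
GROUP BY genre

Result:
  Action: 6.73
  Animation: 7.19
  Comedy: 4.80
  Drama: 5.70
  Romance: 7.39
  Thriller: 6.14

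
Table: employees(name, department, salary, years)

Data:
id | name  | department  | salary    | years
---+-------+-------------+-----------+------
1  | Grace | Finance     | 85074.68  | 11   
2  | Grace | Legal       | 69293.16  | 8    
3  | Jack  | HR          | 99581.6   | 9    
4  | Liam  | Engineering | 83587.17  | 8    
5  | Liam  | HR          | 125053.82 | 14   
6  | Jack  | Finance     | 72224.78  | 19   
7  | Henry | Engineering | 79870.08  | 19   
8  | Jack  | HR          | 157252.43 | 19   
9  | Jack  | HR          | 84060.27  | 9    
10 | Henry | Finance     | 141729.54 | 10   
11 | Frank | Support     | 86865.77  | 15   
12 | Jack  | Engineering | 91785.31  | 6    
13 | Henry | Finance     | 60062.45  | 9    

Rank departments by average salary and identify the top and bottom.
SELECT department, AVG(salary)
FROM employees
GROUP BY department
ORDER BY AVG(salary)

All groups:
  Legal: 69293.16
  Engineering: 85080.85
  Support: 86865.77
  Finance: 89772.86
  HR: 116487.03

Highest: HR (116487.03)
Lowest: Legal (69293.16)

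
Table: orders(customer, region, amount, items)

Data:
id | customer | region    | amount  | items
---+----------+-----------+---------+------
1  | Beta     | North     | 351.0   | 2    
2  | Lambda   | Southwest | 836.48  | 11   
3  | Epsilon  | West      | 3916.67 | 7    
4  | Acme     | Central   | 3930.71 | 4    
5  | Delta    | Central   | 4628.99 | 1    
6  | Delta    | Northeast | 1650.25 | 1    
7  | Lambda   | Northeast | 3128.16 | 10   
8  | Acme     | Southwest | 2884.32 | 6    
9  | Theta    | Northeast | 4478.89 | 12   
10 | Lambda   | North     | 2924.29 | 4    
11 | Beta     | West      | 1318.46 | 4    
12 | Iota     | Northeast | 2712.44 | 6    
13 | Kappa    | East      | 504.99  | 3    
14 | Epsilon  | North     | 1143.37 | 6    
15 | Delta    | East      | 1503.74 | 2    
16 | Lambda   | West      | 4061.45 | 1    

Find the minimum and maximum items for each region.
SELECT region, MIN(items), MAX(items)
FROM orders
GROUP BY region

Result:
  Central: min=1, max=4
  East: min=2, max=3
  North: min=2, max=6
  Northeast: min=1, max=12
  Southwest: min=6, max=11
  West: min=1, max=7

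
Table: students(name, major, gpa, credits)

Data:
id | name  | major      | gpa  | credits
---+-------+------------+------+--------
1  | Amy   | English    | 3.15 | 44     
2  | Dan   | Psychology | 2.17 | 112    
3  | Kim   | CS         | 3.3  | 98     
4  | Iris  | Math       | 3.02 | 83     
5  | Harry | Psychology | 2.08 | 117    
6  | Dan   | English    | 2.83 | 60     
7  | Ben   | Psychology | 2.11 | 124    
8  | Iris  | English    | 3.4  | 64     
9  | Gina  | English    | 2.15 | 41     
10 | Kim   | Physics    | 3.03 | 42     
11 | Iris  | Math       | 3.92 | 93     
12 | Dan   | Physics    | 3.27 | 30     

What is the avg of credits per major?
SELECT major, AVG(credits) as result
FROM students
GROUP BY major

Result:
  CS: 98.00
  English: 52.25
  Math: 88.00
  Physics: 36.00
  Psychology: 117.67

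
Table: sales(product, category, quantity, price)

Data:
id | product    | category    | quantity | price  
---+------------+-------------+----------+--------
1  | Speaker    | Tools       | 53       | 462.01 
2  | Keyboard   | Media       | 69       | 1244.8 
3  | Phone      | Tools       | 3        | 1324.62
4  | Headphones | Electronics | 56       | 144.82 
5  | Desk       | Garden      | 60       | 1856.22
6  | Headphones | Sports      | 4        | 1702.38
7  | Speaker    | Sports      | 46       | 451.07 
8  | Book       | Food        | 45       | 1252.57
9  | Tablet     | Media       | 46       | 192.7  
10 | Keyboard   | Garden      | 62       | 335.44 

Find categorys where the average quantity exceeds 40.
SELECT category, AVG(quantity)
FROM sales
GROUP BY category
HAVING AVG(quantity) > 40

Result:
  Electronics: avg=56.00
  Food: avg=45.00
  Garden: avg=61.00
  Media: avg=57.50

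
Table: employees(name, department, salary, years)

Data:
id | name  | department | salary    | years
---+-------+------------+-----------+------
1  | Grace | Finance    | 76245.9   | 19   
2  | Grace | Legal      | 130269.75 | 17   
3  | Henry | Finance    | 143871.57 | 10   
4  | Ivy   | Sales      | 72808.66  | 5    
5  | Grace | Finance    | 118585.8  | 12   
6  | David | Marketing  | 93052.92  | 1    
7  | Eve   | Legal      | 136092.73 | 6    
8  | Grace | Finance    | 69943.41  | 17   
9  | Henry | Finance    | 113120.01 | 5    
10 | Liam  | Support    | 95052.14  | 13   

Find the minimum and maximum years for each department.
SELECT department, MIN(years), MAX(years)
FROM employees
GROUP BY department

Result:
  Finance: min=5, max=19
  Legal: min=6, max=17
  Marketing: min=1, max=1
  Sales: min=5, max=5
  Support: min=13, max=13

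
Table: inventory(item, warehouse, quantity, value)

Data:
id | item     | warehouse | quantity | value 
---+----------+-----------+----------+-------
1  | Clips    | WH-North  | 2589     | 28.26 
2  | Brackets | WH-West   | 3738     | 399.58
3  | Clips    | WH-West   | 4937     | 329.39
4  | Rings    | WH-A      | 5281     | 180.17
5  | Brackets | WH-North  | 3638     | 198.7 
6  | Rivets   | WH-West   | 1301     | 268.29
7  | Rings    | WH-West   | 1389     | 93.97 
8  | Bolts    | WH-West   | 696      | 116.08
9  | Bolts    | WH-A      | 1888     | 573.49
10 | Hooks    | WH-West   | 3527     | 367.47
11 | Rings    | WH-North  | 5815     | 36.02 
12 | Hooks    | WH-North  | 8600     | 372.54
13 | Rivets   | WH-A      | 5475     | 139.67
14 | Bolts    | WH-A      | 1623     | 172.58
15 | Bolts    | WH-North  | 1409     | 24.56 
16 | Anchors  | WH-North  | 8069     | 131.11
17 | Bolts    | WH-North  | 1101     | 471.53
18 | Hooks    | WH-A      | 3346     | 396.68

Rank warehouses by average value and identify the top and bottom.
SELECT warehouse, AVG(value)
FROM inventory
GROUP BY warehouse
ORDER BY AVG(value)

All groups:
  WH-North: 180.39
  WH-West: 262.46
  WH-A: 292.52

Highest: WH-A (292.52)
Lowest: WH-North (180.39)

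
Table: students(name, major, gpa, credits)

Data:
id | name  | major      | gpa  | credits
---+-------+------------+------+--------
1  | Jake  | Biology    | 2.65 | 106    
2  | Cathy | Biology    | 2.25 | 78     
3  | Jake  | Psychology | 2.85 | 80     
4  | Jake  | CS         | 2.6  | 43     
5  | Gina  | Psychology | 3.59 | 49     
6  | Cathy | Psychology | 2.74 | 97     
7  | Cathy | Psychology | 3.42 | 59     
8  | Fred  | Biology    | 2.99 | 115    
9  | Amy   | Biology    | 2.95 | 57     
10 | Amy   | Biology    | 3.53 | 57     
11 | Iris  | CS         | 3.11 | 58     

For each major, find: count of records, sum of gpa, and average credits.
SELECT major,
       COUNT(*) as cnt,
       SUM(gpa) as total_gpa,
       AVG(credits) as avg_credits
FROM students
GROUP BY major

Result:
  Biology: 5 records, 14.37 total gpa, 82.60 avg credits
  CS: 2 records, 5.71 total gpa, 50.50 avg credits
  Psychology: 4 records, 12.60 total gpa, 71.25 avg credits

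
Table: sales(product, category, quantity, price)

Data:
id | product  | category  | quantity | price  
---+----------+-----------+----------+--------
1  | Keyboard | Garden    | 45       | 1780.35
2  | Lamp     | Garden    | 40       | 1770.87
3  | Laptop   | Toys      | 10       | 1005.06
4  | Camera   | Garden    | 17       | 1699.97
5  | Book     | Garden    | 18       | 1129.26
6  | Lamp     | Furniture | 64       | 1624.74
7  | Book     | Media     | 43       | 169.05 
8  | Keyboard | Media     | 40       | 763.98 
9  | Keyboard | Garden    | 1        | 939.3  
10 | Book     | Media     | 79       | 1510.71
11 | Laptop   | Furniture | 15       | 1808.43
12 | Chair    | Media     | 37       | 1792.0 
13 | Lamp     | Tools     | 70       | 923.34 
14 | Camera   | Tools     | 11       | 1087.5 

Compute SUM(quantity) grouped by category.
SELECT category, SUM(quantity) as result
FROM sales
GROUP BY category

Result:
  Furniture: 79
  Garden: 121
  Media: 199
  Tools: 81
  Toys: 10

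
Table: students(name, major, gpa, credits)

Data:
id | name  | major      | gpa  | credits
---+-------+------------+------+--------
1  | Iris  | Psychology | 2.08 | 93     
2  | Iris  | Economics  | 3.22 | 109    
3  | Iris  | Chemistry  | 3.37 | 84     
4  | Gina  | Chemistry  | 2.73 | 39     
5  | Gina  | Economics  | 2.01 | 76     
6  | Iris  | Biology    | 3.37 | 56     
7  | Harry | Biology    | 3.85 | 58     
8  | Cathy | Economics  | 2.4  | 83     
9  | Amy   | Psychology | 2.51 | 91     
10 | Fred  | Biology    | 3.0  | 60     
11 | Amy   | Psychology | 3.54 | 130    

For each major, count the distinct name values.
SELECT major, COUNT(DISTINCT name)
FROM students
GROUP BY major

Result:
  Biology: 3 distinct
  Chemistry: 2 distinct
  Economics: 3 distinct
  Psychology: 2 distinct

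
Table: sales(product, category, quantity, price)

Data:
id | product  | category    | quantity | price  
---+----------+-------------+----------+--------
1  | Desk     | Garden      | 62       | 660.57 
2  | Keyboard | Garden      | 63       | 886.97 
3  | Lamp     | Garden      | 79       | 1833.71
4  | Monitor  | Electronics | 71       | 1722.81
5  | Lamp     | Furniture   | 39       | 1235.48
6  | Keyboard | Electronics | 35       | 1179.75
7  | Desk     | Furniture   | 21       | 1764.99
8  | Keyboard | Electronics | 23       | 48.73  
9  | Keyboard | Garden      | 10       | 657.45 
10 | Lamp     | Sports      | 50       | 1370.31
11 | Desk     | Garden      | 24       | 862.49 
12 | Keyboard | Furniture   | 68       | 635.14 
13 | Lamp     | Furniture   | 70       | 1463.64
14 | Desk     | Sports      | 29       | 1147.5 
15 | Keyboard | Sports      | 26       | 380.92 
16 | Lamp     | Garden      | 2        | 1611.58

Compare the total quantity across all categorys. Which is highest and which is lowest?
SELECT category, SUM(quantity)
FROM sales
GROUP BY category
ORDER BY SUM(quantity)

All groups:
  Sports: 105
  Electronics: 129
  Furniture: 198
  Garden: 240

Highest: Garden (240)
Lowest: Sports (105)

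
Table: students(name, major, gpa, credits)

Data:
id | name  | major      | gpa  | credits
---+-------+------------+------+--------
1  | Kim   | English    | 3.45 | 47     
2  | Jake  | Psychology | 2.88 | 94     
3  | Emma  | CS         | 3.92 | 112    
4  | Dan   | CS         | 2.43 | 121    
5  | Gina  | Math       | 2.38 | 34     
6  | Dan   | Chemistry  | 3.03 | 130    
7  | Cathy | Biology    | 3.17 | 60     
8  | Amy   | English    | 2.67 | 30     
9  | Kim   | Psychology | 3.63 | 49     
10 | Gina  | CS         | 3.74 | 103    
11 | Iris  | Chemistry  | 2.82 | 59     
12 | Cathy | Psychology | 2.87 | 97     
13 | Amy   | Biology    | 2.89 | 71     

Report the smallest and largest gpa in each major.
SELECT major, MIN(gpa), MAX(gpa)
FROM students
GROUP BY major

Result:
  Biology: min=2.89, max=3.17
  CS: min=2.43, max=3.92
  Chemistry: min=2.82, max=3.03
  English: min=2.67, max=3.45
  Math: min=2.38, max=2.38
  Psychology: min=2.87, max=3.63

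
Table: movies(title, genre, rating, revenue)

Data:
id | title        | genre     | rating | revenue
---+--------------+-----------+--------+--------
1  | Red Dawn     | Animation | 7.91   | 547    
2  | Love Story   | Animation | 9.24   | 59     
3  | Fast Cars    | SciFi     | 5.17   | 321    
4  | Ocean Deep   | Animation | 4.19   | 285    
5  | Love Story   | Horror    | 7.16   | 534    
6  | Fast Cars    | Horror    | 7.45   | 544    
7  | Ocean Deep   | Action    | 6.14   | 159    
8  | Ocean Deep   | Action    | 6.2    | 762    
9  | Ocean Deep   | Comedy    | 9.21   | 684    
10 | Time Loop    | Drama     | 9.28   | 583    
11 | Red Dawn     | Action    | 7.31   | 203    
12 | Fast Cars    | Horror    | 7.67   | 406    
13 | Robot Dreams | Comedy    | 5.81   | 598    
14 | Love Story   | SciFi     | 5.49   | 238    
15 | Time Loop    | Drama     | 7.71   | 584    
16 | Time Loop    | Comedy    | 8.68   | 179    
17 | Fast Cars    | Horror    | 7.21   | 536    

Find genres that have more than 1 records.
SELECT genre, COUNT(*) as cnt
FROM movies
GROUP BY genre
HAVING COUNT(*) > 1

Result:
  Action: 3
  Animation: 3
  Comedy: 3
  Drama: 2
  Horror: 4
  SciFi: 2

Note: HAVING filters groups after aggregation, WHERE filters rows before.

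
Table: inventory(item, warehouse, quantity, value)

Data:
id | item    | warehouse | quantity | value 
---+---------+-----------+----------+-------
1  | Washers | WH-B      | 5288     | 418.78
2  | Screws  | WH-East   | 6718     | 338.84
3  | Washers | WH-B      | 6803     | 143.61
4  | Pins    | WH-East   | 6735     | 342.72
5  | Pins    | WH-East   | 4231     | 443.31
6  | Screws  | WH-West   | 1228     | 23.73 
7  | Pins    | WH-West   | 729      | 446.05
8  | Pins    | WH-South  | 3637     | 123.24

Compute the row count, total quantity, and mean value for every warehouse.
SELECT warehouse,
       COUNT(*) as cnt,
       SUM(quantity) as total_quantity,
       AVG(value) as avg_value
FROM inventory
GROUP BY warehouse

Result:
  WH-B: 2 records, 12091 total quantity, 281.20 avg value
  WH-East: 3 records, 17684 total quantity, 374.96 avg value
  WH-South: 1 records, 3637 total quantity, 123.24 avg value
  WH-West: 2 records, 1957 total quantity, 234.89 avg value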